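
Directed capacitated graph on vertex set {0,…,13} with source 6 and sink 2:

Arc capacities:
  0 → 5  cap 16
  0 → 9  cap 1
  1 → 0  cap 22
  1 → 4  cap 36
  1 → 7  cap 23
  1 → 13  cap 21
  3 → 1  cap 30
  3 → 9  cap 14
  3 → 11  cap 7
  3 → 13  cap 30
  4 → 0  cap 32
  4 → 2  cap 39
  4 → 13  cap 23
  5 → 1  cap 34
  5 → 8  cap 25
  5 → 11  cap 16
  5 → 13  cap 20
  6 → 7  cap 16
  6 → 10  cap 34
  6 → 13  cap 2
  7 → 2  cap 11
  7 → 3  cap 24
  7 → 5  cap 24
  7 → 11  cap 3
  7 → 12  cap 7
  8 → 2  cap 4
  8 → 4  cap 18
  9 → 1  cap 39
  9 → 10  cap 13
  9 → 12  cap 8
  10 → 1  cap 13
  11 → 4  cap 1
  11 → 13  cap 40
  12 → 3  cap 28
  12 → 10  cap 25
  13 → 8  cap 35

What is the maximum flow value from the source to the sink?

Maximum flow value: 31

augment #1: 6→7→2 bottleneck 11, total now 11
augment #2: 6→13→8→2 bottleneck 2, total now 13
augment #3: 6→7→5→8→2 bottleneck 2, total now 15
augment #4: 6→7→11→4→2 bottleneck 1, total now 16
augment #5: 6→10→1→4→2 bottleneck 13, total now 29
augment #6: 6→7→3→1→4→2 bottleneck 2, total now 31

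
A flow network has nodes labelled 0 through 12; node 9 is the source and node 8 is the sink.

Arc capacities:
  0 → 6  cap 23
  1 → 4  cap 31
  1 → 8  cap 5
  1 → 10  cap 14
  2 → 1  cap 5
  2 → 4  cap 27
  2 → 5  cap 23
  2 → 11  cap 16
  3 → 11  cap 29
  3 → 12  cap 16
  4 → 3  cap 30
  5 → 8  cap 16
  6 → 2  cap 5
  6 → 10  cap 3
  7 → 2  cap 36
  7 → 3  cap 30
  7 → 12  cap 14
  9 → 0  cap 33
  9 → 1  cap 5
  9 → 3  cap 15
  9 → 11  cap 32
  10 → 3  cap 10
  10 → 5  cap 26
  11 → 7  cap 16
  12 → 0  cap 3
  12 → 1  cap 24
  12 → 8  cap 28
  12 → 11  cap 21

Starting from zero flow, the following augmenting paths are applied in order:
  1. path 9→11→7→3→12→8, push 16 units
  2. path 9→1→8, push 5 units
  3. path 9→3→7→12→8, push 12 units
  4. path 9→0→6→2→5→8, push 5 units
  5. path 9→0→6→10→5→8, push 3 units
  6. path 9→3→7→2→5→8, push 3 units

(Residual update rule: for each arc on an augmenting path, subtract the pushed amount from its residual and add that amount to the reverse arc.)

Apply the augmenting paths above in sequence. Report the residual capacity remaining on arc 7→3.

after path 1 (9→11→7→3→12→8, push 16): res(7,3)=14
after path 2 (9→1→8, push 5): res(7,3)=14
after path 3 (9→3→7→12→8, push 12): res(7,3)=26
after path 4 (9→0→6→2→5→8, push 5): res(7,3)=26
after path 5 (9→0→6→10→5→8, push 3): res(7,3)=26
after path 6 (9→3→7→2→5→8, push 3): res(7,3)=29

Residual capacity of (7,3): 29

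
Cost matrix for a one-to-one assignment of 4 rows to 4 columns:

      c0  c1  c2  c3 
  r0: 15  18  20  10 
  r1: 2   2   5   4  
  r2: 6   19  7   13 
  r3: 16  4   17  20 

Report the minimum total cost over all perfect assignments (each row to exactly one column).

optimal assignment: row0→col3 (cost 10), row1→col0 (cost 2), row2→col2 (cost 7), row3→col1 (cost 4)
total = 10 + 2 + 7 + 4 = 23

Minimum assignment cost: 23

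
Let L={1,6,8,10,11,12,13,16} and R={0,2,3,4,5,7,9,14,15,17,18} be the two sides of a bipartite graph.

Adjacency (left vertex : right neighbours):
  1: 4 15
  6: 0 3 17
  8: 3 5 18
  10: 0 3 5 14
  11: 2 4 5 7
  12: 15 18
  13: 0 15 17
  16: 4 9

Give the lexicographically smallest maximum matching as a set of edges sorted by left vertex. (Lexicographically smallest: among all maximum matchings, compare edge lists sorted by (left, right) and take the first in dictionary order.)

Lex-smallest maximum matching: {(1,4), (6,0), (8,3), (10,5), (11,2), (12,15), (13,17), (16,9)}

|M| = 8 (so the lex-smallest maximum matching has 8 edges)
process left vertices in ascending order; for each, take the smallest-labelled available neighbour that still permits 8 edges overall, or leave it unmatched if none does
lex-smallest matching: {1-4, 6-0, 8-3, 10-5, 11-2, 12-15, 13-17, 16-9}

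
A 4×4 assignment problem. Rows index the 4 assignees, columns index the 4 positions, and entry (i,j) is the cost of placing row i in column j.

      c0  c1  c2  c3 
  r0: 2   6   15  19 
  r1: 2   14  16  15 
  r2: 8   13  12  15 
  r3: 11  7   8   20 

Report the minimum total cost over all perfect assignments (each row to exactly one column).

optimal assignment: row0→col1 (cost 6), row1→col0 (cost 2), row2→col3 (cost 15), row3→col2 (cost 8)
total = 6 + 2 + 15 + 8 = 31

Minimum assignment cost: 31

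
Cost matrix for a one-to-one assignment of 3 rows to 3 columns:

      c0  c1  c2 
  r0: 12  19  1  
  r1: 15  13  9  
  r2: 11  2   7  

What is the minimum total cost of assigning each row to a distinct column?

Minimum assignment cost: 18

optimal assignment: row0→col2 (cost 1), row1→col0 (cost 15), row2→col1 (cost 2)
total = 1 + 15 + 2 = 18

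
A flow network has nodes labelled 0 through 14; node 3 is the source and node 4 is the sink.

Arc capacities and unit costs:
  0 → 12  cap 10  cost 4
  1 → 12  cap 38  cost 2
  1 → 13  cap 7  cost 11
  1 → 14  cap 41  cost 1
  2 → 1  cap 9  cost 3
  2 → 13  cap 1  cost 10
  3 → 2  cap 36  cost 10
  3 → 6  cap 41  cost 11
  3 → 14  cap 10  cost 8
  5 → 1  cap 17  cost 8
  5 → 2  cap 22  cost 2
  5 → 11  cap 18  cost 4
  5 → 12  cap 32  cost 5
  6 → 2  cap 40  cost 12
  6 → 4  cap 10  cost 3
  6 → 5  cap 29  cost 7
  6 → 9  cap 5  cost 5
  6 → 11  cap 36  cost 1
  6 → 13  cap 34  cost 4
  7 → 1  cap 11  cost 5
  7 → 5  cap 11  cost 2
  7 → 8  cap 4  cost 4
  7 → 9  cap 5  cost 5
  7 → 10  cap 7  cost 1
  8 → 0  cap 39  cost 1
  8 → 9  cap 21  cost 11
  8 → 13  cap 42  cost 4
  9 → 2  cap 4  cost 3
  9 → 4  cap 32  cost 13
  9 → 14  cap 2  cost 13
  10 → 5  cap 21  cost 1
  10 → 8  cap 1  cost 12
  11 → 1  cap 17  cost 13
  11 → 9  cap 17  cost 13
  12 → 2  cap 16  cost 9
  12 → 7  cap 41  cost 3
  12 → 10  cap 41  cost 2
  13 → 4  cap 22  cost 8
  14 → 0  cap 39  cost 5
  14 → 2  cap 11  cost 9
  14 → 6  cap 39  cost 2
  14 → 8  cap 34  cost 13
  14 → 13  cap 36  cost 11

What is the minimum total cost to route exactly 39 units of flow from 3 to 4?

Minimum cost for 39 units: 853

shortest-cost path #1: 3→14→6→4 push 10 @ unit cost 13 (adds 130)
shortest-cost path #2: 3→6→13→4 push 22 @ unit cost 23 (adds 506)
shortest-cost path #3: 3→6→9→4 push 5 @ unit cost 29 (adds 145)
shortest-cost path #4: 3→2→1→12→7→9→4 push 2 @ unit cost 36 (adds 72)
total cost = 853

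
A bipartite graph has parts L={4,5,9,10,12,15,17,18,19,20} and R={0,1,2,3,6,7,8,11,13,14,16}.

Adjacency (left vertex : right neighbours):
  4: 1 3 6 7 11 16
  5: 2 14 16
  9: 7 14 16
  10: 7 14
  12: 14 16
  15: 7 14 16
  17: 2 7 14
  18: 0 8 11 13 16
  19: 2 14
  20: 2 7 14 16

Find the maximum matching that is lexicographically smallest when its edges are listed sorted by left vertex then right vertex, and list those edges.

|M| = 6 (so the lex-smallest maximum matching has 6 edges)
process left vertices in ascending order; for each, take the smallest-labelled available neighbour that still permits 6 edges overall, or leave it unmatched if none does
lex-smallest matching: {4-1, 5-2, 9-7, 10-14, 12-16, 18-0}

Lex-smallest maximum matching: {(4,1), (5,2), (9,7), (10,14), (12,16), (18,0)}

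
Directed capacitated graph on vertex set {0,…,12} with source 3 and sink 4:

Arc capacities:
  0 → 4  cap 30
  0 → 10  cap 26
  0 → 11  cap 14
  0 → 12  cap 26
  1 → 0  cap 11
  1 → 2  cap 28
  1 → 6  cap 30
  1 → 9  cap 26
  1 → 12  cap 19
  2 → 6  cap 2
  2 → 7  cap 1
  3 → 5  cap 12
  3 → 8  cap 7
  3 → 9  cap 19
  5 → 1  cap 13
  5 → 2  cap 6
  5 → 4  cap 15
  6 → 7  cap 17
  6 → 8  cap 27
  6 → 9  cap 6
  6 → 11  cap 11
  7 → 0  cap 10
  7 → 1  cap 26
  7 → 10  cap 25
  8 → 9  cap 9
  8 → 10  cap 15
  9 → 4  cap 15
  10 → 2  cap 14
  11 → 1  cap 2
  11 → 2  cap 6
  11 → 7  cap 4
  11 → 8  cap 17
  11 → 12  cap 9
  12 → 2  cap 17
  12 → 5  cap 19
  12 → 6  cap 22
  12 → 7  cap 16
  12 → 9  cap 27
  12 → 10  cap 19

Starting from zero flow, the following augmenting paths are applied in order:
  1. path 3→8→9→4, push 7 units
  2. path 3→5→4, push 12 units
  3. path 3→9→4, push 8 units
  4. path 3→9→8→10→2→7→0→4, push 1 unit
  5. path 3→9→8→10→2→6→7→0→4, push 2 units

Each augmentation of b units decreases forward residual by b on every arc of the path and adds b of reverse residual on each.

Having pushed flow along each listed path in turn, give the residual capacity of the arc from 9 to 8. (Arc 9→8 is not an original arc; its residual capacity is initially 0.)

Residual capacity of (9,8): 4

after path 1 (3→8→9→4, push 7): res(9,8)=7
after path 2 (3→5→4, push 12): res(9,8)=7
after path 3 (3→9→4, push 8): res(9,8)=7
after path 4 (3→9→8→10→2→7→0→4, push 1): res(9,8)=6
after path 5 (3→9→8→10→2→6→7→0→4, push 2): res(9,8)=4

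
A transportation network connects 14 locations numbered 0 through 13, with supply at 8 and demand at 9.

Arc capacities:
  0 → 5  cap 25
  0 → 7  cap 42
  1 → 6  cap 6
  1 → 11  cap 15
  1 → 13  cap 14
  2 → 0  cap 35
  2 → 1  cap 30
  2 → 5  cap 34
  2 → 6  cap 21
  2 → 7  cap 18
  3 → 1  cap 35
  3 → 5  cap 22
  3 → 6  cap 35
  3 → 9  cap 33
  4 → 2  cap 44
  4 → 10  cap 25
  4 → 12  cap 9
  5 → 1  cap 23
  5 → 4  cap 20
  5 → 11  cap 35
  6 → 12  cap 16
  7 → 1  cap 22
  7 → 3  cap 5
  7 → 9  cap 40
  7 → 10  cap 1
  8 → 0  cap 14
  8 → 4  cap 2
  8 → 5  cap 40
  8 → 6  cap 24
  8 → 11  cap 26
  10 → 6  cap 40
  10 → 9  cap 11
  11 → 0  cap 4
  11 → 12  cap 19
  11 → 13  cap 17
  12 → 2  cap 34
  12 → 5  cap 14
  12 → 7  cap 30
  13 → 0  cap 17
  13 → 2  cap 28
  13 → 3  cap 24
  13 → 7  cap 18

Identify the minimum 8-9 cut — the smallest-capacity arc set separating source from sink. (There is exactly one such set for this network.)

Min-cut arcs: {(7,3), (7,9), (10,9), (13,3)} (total capacity 80)

augment #1: 8→0→7→9 push 14
augment #2: 8→4→10→9 push 2
augment #3: 8→5→4→10→9 push 9
augment #4: 8→6→12→7→9 push 16
augment #5: 8→11→0→7→9 push 4
augment #6: 8→11→12→7→9 push 6
augment #7: 8→11→13→3→9 push 16
augment #8: 8→5→1→13→3→9 push 8
augment #9: 8→5→1→13→7→3→9 push 5
max flow = 80; residual-reachable set from 8 gives S-side
cut edges (S→T): {(7,3), (7,9), (10,9), (13,3)} total cap 80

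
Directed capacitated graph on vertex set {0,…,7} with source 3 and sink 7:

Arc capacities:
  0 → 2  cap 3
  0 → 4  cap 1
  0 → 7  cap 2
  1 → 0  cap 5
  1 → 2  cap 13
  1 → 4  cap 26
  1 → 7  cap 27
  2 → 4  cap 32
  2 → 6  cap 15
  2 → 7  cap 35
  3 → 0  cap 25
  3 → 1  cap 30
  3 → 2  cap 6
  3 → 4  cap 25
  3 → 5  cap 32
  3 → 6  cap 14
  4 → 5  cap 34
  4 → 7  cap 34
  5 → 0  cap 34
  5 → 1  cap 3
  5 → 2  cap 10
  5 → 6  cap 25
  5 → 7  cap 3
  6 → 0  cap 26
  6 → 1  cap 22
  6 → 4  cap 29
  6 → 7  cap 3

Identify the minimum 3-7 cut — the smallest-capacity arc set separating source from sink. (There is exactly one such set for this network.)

augment #1: 3→0→7 push 2
augment #2: 3→1→7 push 27
augment #3: 3→2→7 push 6
augment #4: 3→4→7 push 25
augment #5: 3→5→7 push 3
augment #6: 3→6→7 push 3
augment #7: 3→0→2→7 push 3
augment #8: 3→0→4→7 push 1
augment #9: 3→1→2→7 push 3
augment #10: 3→5→2→7 push 10
augment #11: 3→6→4→7 push 8
augment #12: 3→5→1→2→7 push 3
augment #13: 3→6→1→2→7 push 3
augment #14: 3→5→6→1→2→7 push 4
max flow = 101; residual-reachable set from 3 gives S-side
cut edges (S→T): {(0,2), (0,7), (1,2), (1,7), (3,2), (4,7), (5,2), (5,7), (6,7)} total cap 101

Min-cut arcs: {(0,2), (0,7), (1,2), (1,7), (3,2), (4,7), (5,2), (5,7), (6,7)} (total capacity 101)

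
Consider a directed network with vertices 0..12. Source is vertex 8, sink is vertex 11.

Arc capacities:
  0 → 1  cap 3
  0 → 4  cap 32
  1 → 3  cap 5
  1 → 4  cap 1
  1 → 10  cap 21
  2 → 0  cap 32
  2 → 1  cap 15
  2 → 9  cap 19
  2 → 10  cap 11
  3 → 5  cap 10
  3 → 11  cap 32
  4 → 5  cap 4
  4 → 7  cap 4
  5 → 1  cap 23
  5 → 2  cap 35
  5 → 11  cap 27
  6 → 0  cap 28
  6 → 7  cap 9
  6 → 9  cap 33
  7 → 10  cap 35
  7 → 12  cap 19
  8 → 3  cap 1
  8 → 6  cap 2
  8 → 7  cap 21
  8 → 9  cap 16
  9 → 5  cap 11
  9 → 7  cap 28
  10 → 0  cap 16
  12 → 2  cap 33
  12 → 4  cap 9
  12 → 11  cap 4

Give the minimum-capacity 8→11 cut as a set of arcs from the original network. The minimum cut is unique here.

Min-cut arcs: {(1,3), (4,5), (8,3), (9,5), (12,11)} (total capacity 25)

augment #1: 8→3→11 push 1
augment #2: 8→7→12→11 push 4
augment #3: 8→9→5→11 push 11
augment #4: 8→6→0→1→3→11 push 2
augment #5: 8→7→12→4→5→11 push 4
augment #6: 8→7→10→0→1→3→11 push 1
augment #7: 8→7→12→2→1→3→11 push 2
max flow = 25; residual-reachable set from 8 gives S-side
cut edges (S→T): {(1,3), (4,5), (8,3), (9,5), (12,11)} total cap 25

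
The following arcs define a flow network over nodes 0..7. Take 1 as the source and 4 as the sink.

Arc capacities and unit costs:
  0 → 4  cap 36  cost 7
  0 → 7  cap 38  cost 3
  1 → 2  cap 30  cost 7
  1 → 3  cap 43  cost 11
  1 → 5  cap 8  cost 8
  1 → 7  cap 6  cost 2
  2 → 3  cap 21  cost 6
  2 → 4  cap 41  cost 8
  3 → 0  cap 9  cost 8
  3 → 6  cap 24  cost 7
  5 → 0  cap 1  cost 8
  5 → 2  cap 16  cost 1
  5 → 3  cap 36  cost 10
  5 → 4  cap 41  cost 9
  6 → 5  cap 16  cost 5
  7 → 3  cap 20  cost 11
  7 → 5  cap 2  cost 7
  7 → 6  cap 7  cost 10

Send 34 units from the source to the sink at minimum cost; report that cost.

shortest-cost path #1: 1→2→4 push 30 @ unit cost 15 (adds 450)
shortest-cost path #2: 1→5→4 push 4 @ unit cost 17 (adds 68)
total cost = 518

Minimum cost for 34 units: 518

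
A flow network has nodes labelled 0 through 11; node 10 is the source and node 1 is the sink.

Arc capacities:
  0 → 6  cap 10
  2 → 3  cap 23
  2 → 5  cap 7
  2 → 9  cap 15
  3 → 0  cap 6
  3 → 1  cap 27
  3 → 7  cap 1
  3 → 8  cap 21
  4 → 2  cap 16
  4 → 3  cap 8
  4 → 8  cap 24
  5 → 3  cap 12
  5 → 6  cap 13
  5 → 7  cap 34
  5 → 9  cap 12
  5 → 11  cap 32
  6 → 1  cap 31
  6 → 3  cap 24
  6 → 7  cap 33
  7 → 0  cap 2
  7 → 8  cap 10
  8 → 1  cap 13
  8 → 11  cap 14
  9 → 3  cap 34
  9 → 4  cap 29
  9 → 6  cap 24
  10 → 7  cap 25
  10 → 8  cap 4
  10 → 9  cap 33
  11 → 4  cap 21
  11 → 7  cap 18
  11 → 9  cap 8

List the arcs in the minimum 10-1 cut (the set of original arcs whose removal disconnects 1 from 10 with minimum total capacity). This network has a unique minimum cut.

Min-cut arcs: {(7,0), (7,8), (10,8), (10,9)} (total capacity 49)

augment #1: 10→8→1 push 4
augment #2: 10→7→8→1 push 9
augment #3: 10→9→3→1 push 27
augment #4: 10→9→6→1 push 6
augment #5: 10→7→0→6→1 push 2
augment #6: 10→7→8→11→9→6→1 push 1
max flow = 49; residual-reachable set from 10 gives S-side
cut edges (S→T): {(7,0), (7,8), (10,8), (10,9)} total cap 49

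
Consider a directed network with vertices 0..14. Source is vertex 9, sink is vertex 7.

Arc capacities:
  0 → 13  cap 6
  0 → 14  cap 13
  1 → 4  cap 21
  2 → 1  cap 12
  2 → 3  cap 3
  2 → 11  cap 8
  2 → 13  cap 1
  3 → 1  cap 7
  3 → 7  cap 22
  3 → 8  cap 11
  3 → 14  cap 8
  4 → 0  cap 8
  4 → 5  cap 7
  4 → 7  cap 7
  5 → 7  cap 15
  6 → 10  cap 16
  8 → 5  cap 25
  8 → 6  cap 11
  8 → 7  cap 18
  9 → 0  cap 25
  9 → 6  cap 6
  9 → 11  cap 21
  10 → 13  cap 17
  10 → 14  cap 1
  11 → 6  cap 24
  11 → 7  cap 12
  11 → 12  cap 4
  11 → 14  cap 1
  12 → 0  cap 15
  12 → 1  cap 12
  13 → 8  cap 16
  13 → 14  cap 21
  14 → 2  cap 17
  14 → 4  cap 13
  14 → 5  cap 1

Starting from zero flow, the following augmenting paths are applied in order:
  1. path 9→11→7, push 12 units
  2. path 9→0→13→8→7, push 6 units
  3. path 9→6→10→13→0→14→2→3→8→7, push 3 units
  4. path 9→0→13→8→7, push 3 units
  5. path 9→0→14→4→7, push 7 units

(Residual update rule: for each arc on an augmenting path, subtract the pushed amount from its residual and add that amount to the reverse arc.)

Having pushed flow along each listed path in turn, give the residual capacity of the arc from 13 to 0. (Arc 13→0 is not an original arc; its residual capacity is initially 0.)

Residual capacity of (13,0): 6

after path 1 (9→11→7, push 12): res(13,0)=0
after path 2 (9→0→13→8→7, push 6): res(13,0)=6
after path 3 (9→6→10→13→0→14→2→3→8→7, push 3): res(13,0)=3
after path 4 (9→0→13→8→7, push 3): res(13,0)=6
after path 5 (9→0→14→4→7, push 7): res(13,0)=6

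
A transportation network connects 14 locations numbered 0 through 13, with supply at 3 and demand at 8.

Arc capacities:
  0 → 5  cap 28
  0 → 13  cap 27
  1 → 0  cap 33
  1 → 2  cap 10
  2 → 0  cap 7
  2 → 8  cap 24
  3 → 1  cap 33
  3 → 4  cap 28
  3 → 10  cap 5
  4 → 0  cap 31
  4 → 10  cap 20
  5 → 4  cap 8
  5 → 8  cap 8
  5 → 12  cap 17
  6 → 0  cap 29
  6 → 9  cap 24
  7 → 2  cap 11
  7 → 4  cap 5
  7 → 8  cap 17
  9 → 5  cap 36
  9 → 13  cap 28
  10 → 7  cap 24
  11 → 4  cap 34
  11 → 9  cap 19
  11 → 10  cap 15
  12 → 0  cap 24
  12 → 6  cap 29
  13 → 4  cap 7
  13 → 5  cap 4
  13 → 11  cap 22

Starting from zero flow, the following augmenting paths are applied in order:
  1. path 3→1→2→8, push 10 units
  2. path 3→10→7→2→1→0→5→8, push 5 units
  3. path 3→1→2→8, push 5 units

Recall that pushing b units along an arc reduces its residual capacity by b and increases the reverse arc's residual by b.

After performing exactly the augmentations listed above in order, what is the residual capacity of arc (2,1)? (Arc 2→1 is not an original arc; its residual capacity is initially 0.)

Residual capacity of (2,1): 10

after path 1 (3→1→2→8, push 10): res(2,1)=10
after path 2 (3→10→7→2→1→0→5→8, push 5): res(2,1)=5
after path 3 (3→1→2→8, push 5): res(2,1)=10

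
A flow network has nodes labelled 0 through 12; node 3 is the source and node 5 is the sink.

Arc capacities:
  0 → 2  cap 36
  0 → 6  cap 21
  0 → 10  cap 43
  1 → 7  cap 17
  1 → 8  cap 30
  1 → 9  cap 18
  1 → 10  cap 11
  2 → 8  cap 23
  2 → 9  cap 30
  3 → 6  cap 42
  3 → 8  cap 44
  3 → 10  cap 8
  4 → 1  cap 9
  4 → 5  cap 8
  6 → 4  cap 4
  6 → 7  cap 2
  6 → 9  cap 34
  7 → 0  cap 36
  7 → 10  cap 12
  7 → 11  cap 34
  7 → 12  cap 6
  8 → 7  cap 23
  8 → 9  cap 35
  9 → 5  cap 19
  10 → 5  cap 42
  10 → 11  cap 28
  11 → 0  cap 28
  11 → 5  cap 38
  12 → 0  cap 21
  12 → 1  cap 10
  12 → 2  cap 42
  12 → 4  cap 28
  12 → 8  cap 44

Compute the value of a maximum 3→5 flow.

augment #1: 3→10→5 bottleneck 8, total now 8
augment #2: 3→6→4→5 bottleneck 4, total now 12
augment #3: 3→6→9→5 bottleneck 19, total now 31
augment #4: 3→6→7→10→5 bottleneck 2, total now 33
augment #5: 3→8→7→10→5 bottleneck 10, total now 43
augment #6: 3→8→7→11→5 bottleneck 13, total now 56

Maximum flow value: 56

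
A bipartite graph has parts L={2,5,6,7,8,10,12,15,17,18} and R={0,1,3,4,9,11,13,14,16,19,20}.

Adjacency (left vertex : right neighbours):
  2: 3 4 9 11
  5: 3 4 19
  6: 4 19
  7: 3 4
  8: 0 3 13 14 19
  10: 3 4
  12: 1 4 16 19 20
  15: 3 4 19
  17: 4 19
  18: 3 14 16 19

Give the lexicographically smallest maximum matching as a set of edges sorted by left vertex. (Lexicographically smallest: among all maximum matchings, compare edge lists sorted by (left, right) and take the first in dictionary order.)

Lex-smallest maximum matching: {(2,9), (5,3), (6,4), (8,0), (12,1), (15,19), (18,14)}

|M| = 7 (so the lex-smallest maximum matching has 7 edges)
process left vertices in ascending order; for each, take the smallest-labelled available neighbour that still permits 7 edges overall, or leave it unmatched if none does
lex-smallest matching: {2-9, 5-3, 6-4, 8-0, 12-1, 15-19, 18-14}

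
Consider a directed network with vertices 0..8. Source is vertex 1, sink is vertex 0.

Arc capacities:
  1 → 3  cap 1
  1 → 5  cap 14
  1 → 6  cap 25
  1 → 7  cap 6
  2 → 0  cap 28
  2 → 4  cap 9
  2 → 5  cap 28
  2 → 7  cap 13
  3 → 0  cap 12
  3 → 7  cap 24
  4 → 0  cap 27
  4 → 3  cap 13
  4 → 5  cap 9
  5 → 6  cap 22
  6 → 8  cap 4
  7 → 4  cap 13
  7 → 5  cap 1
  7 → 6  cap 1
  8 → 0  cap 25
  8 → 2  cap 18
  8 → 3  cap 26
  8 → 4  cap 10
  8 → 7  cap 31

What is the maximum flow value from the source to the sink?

augment #1: 1→3→0 bottleneck 1, total now 1
augment #2: 1→6→8→0 bottleneck 4, total now 5
augment #3: 1→7→4→0 bottleneck 6, total now 11

Maximum flow value: 11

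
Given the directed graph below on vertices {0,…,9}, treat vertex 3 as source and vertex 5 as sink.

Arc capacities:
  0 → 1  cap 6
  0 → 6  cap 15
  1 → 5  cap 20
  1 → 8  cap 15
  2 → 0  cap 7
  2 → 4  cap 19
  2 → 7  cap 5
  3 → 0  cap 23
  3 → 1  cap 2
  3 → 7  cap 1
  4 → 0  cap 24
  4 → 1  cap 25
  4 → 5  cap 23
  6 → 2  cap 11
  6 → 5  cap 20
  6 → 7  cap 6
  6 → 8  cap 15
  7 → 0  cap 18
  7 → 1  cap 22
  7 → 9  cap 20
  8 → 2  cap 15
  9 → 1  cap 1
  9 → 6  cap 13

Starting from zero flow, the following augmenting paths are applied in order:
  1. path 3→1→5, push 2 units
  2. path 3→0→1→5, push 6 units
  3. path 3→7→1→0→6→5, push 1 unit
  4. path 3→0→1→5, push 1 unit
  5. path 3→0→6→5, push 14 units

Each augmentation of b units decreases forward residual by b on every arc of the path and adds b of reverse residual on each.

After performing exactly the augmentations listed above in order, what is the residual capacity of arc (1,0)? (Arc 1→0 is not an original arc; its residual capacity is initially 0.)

after path 1 (3→1→5, push 2): res(1,0)=0
after path 2 (3→0→1→5, push 6): res(1,0)=6
after path 3 (3→7→1→0→6→5, push 1): res(1,0)=5
after path 4 (3→0→1→5, push 1): res(1,0)=6
after path 5 (3→0→6→5, push 14): res(1,0)=6

Residual capacity of (1,0): 6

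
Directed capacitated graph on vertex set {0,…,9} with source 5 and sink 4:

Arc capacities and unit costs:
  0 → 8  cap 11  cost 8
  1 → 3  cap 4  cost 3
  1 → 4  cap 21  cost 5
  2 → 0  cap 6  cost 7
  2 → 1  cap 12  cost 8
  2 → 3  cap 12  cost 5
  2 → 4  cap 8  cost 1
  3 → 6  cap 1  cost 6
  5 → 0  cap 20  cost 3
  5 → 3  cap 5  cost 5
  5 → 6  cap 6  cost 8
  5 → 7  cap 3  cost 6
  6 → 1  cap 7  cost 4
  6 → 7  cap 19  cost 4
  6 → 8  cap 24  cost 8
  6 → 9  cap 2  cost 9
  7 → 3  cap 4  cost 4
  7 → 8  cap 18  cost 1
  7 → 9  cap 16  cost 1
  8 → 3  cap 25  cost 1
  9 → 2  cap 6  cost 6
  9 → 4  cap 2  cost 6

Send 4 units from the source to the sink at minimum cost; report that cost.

Minimum cost for 4 units: 57

shortest-cost path #1: 5→7→9→4 push 2 @ unit cost 13 (adds 26)
shortest-cost path #2: 5→7→9→2→4 push 1 @ unit cost 14 (adds 14)
shortest-cost path #3: 5→6→1→4 push 1 @ unit cost 17 (adds 17)
total cost = 57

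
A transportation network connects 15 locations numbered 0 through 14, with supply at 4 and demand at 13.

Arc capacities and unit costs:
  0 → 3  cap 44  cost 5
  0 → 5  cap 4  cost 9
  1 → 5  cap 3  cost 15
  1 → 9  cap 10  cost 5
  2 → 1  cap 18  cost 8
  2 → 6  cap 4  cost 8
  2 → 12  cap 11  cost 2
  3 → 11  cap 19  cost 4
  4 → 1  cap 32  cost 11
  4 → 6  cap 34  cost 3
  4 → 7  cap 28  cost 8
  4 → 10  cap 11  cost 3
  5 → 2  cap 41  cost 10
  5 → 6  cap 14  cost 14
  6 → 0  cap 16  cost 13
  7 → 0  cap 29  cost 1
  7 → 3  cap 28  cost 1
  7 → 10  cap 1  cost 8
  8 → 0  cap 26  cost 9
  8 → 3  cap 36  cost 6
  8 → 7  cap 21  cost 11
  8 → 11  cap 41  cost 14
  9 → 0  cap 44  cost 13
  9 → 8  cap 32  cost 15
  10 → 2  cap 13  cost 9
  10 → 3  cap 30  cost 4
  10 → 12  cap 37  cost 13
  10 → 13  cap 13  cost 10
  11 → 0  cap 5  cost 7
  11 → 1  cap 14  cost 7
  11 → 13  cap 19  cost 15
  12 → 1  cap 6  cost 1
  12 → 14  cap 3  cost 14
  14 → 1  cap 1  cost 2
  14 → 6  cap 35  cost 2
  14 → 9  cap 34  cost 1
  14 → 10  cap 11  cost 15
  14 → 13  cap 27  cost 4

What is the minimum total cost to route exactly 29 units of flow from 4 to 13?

Minimum cost for 29 units: 645

shortest-cost path #1: 4→10→13 push 11 @ unit cost 13 (adds 143)
shortest-cost path #2: 4→7→10→13 push 1 @ unit cost 26 (adds 26)
shortest-cost path #3: 4→7→3→11→13 push 17 @ unit cost 28 (adds 476)
total cost = 645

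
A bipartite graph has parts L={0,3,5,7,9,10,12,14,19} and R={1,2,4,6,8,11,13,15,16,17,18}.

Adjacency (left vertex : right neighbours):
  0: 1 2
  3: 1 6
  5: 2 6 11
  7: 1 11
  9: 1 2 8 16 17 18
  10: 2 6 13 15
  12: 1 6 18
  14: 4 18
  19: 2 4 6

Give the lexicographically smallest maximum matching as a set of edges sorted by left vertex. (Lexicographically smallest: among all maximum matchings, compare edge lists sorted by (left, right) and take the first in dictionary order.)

|M| = 8 (so the lex-smallest maximum matching has 8 edges)
process left vertices in ascending order; for each, take the smallest-labelled available neighbour that still permits 8 edges overall, or leave it unmatched if none does
lex-smallest matching: {0-1, 3-6, 5-2, 7-11, 9-8, 10-13, 12-18, 14-4}

Lex-smallest maximum matching: {(0,1), (3,6), (5,2), (7,11), (9,8), (10,13), (12,18), (14,4)}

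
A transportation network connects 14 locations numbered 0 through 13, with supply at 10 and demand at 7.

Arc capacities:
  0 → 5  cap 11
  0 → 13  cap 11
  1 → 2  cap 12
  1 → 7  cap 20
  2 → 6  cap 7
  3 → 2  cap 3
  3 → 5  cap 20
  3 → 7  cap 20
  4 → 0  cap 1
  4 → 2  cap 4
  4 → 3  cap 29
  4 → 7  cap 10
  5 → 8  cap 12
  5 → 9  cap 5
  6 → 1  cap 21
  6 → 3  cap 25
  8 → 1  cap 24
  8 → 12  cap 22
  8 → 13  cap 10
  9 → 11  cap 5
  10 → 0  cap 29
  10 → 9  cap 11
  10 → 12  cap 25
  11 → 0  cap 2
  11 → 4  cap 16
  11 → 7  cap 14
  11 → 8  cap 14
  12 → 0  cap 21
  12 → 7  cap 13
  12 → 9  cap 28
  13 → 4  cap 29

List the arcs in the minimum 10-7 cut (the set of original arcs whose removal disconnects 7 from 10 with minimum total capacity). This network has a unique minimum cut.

Min-cut arcs: {(0,5), (0,13), (9,11), (12,7)} (total capacity 40)

augment #1: 10→12→7 push 13
augment #2: 10→9→11→7 push 5
augment #3: 10→0→13→4→7 push 10
augment #4: 10→0→5→8→1→7 push 11
augment #5: 10→0→13→4→3→7 push 1
max flow = 40; residual-reachable set from 10 gives S-side
cut edges (S→T): {(0,5), (0,13), (9,11), (12,7)} total cap 40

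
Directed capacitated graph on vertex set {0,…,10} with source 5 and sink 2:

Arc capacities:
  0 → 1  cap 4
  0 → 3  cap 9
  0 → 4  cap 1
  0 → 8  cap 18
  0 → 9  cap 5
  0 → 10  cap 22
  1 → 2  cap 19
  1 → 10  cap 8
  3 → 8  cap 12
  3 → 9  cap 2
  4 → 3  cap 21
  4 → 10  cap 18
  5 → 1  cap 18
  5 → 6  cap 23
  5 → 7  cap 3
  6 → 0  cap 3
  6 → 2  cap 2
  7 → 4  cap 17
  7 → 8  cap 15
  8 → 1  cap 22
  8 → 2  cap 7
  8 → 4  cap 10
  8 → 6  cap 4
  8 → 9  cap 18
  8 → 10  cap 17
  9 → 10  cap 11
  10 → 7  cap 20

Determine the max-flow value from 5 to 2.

Maximum flow value: 26

augment #1: 5→1→2 bottleneck 18, total now 18
augment #2: 5→6→2 bottleneck 2, total now 20
augment #3: 5→7→8→2 bottleneck 3, total now 23
augment #4: 5→6→0→1→2 bottleneck 1, total now 24
augment #5: 5→6→0→8→2 bottleneck 2, total now 26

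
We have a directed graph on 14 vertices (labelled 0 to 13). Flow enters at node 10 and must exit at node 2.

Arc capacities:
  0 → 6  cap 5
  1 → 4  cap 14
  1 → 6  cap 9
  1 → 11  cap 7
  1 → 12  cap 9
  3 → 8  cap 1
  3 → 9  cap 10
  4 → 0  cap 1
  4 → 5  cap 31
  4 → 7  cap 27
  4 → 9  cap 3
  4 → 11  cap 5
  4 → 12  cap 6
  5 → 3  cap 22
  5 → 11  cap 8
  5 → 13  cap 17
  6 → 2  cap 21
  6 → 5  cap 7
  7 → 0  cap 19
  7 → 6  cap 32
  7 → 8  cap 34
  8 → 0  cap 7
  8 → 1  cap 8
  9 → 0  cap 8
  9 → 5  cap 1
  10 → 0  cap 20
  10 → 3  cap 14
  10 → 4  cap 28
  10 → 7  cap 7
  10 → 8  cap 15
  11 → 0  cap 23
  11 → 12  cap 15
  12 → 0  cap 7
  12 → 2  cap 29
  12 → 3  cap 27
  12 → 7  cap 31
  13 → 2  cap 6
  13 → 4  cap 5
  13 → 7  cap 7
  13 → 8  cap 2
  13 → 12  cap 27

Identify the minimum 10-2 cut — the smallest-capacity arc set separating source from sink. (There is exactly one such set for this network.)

augment #1: 10→0→6→2 push 5
augment #2: 10→4→12→2 push 6
augment #3: 10→7→6→2 push 7
augment #4: 10→4→5→13→2 push 6
augment #5: 10→4→7→6→2 push 9
augment #6: 10→4→11→12→2 push 5
augment #7: 10→8→1→12→2 push 8
augment #8: 10→4→5→11→12→2 push 2
augment #9: 10→3→9→5→11→12→2 push 1
max flow = 49; residual-reachable set from 10 gives S-side
cut edges (S→T): {(0,6), (8,1), (9,5), (10,4), (10,7)} total cap 49

Min-cut arcs: {(0,6), (8,1), (9,5), (10,4), (10,7)} (total capacity 49)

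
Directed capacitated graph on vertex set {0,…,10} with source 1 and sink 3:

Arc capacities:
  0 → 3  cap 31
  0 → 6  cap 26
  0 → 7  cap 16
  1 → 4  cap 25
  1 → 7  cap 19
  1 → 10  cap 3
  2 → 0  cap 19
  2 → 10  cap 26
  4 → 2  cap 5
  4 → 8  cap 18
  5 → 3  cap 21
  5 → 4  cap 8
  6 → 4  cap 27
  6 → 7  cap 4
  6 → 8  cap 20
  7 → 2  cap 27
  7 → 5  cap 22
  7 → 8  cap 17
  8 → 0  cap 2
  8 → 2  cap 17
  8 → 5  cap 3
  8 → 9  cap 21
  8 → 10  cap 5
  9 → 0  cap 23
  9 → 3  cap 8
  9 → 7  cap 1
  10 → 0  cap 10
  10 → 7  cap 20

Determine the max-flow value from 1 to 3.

augment #1: 1→7→5→3 bottleneck 19, total now 19
augment #2: 1→10→0→3 bottleneck 3, total now 22
augment #3: 1→4→2→0→3 bottleneck 5, total now 27
augment #4: 1→4→8→0→3 bottleneck 2, total now 29
augment #5: 1→4→8→5→3 bottleneck 2, total now 31
augment #6: 1→4→8→9→3 bottleneck 8, total now 39
augment #7: 1→4→8→2→0→3 bottleneck 6, total now 45

Maximum flow value: 45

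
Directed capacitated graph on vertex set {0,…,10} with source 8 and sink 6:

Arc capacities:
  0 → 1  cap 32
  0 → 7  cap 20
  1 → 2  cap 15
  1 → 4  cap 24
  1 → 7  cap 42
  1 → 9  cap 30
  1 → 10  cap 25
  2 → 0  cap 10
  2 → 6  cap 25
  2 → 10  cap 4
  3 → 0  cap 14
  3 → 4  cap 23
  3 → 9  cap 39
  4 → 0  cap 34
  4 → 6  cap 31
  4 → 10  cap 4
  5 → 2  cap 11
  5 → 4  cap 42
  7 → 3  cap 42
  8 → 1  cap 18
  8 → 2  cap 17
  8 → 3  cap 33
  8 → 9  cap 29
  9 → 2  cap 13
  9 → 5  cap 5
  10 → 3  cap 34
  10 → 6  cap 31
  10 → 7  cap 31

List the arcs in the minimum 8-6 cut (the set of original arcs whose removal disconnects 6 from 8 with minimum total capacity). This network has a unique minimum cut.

augment #1: 8→2→6 push 17
augment #2: 8→1→2→6 push 8
augment #3: 8→1→4→6 push 10
augment #4: 8→3→4→6 push 21
augment #5: 8→3→4→10→6 push 2
augment #6: 8→9→2→10→6 push 4
augment #7: 8→3→0→1→10→6 push 10
augment #8: 8→9→2→1→10→6 push 8
augment #9: 8→9→5→4→10→6 push 2
augment #10: 8→9→2→0→1→10→6 push 1
augment #11: 8→9→5→4→1→10→6 push 3
max flow = 86; residual-reachable set from 8 gives S-side
cut edges (S→T): {(8,1), (8,2), (8,3), (9,2), (9,5)} total cap 86

Min-cut arcs: {(8,1), (8,2), (8,3), (9,2), (9,5)} (total capacity 86)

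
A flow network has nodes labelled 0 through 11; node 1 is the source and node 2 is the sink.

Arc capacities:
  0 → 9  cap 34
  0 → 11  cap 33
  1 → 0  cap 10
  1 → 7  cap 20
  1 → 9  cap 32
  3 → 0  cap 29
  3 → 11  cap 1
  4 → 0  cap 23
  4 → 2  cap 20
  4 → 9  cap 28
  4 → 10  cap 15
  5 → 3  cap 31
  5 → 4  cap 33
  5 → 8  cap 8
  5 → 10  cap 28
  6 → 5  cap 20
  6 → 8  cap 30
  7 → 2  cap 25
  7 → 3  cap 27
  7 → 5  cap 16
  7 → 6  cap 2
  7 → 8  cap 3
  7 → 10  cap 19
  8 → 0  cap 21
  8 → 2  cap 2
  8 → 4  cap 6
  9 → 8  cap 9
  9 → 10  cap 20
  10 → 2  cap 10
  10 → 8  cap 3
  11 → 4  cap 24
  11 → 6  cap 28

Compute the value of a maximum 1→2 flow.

Maximum flow value: 52

augment #1: 1→7→2 bottleneck 20, total now 20
augment #2: 1→9→8→2 bottleneck 2, total now 22
augment #3: 1→9→10→2 bottleneck 10, total now 32
augment #4: 1→0→11→4→2 bottleneck 10, total now 42
augment #5: 1→9→8→4→2 bottleneck 6, total now 48
augment #6: 1→9→8→0→11→4→2 bottleneck 1, total now 49
augment #7: 1→9→10→8→0→11→4→2 bottleneck 3, total now 52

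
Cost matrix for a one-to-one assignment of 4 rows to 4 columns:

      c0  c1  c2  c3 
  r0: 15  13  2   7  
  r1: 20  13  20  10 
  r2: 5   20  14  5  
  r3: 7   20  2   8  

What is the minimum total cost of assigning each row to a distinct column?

Minimum assignment cost: 27

one of 2 optimal assignments: row0→col2 (cost 2), row1→col1 (cost 13), row2→col3 (cost 5), row3→col0 (cost 7)
total = 2 + 13 + 5 + 7 = 27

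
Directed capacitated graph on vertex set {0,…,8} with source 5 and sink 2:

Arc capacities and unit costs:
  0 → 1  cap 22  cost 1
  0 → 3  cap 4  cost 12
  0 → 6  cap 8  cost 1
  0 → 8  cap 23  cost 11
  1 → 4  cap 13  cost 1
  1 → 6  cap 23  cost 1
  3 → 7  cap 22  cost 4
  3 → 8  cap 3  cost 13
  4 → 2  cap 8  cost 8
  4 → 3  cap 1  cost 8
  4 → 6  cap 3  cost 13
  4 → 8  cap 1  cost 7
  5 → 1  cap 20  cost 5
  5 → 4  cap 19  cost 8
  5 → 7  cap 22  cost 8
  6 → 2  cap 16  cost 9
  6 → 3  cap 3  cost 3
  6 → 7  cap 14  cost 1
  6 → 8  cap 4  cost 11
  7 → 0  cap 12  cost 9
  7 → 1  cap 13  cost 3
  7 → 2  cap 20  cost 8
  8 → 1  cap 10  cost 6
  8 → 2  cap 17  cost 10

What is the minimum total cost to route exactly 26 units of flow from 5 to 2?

Minimum cost for 26 units: 388

shortest-cost path #1: 5→1→4→2 push 8 @ unit cost 14 (adds 112)
shortest-cost path #2: 5→1→6→2 push 12 @ unit cost 15 (adds 180)
shortest-cost path #3: 5→7→2 push 6 @ unit cost 16 (adds 96)
total cost = 388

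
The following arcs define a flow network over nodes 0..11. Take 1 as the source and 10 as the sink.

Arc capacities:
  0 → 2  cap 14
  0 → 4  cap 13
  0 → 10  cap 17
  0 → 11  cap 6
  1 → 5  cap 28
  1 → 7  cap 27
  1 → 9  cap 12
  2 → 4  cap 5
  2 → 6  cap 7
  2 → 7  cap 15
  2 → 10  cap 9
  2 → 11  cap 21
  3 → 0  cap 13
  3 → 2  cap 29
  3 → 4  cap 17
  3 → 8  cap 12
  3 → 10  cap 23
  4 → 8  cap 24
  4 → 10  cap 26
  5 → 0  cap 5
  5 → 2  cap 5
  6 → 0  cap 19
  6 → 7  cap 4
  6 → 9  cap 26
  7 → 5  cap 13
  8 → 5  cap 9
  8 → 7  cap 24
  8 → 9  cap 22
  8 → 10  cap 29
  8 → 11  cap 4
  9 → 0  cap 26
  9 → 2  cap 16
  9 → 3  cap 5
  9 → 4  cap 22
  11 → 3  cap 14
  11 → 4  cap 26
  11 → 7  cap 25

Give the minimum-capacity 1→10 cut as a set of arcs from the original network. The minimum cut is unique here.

augment #1: 1→5→0→10 push 5
augment #2: 1→5→2→10 push 5
augment #3: 1→9→0→10 push 12
max flow = 22; residual-reachable set from 1 gives S-side
cut edges (S→T): {(1,9), (5,0), (5,2)} total cap 22

Min-cut arcs: {(1,9), (5,0), (5,2)} (total capacity 22)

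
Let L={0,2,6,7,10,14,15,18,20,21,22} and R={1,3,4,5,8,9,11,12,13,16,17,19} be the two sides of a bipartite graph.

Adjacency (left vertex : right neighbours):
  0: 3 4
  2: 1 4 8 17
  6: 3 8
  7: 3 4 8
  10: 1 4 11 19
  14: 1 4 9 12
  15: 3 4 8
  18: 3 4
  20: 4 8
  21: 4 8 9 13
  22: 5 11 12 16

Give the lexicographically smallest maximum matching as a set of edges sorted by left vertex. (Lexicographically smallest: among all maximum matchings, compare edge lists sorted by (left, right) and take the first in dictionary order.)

|M| = 8 (so the lex-smallest maximum matching has 8 edges)
process left vertices in ascending order; for each, take the smallest-labelled available neighbour that still permits 8 edges overall, or leave it unmatched if none does
lex-smallest matching: {0-3, 2-1, 6-8, 7-4, 10-11, 14-9, 21-13, 22-5}

Lex-smallest maximum matching: {(0,3), (2,1), (6,8), (7,4), (10,11), (14,9), (21,13), (22,5)}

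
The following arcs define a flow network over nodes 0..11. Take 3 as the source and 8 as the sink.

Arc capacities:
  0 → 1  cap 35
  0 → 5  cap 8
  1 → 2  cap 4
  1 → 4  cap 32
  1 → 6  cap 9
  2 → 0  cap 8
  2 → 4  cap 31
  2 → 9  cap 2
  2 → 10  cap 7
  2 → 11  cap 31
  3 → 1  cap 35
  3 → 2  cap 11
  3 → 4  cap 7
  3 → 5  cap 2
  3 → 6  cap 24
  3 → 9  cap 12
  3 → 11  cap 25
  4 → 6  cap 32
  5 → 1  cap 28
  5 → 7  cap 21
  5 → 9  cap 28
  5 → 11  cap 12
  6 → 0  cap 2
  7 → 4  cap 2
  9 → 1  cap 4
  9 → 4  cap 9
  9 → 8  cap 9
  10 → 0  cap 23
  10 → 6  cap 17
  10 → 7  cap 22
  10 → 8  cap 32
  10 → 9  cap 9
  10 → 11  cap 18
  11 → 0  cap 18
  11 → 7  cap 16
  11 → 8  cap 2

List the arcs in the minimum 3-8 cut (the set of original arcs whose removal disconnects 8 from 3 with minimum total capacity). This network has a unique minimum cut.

Min-cut arcs: {(2,10), (9,8), (11,8)} (total capacity 18)

augment #1: 3→9→8 push 9
augment #2: 3→11→8 push 2
augment #3: 3→2→10→8 push 7
max flow = 18; residual-reachable set from 3 gives S-side
cut edges (S→T): {(2,10), (9,8), (11,8)} total cap 18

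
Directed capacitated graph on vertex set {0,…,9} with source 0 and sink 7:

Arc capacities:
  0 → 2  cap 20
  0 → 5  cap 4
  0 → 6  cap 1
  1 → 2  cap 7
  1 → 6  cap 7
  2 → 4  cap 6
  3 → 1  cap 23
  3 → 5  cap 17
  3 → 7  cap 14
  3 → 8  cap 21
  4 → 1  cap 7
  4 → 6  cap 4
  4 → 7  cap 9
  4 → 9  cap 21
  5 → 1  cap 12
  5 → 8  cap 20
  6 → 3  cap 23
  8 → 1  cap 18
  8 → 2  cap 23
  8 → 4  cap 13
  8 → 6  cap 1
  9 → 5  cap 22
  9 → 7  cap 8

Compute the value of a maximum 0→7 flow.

Maximum flow value: 11

augment #1: 0→2→4→7 bottleneck 6, total now 6
augment #2: 0→6→3→7 bottleneck 1, total now 7
augment #3: 0→5→8→4→7 bottleneck 3, total now 10
augment #4: 0→5→1→6→3→7 bottleneck 1, total now 11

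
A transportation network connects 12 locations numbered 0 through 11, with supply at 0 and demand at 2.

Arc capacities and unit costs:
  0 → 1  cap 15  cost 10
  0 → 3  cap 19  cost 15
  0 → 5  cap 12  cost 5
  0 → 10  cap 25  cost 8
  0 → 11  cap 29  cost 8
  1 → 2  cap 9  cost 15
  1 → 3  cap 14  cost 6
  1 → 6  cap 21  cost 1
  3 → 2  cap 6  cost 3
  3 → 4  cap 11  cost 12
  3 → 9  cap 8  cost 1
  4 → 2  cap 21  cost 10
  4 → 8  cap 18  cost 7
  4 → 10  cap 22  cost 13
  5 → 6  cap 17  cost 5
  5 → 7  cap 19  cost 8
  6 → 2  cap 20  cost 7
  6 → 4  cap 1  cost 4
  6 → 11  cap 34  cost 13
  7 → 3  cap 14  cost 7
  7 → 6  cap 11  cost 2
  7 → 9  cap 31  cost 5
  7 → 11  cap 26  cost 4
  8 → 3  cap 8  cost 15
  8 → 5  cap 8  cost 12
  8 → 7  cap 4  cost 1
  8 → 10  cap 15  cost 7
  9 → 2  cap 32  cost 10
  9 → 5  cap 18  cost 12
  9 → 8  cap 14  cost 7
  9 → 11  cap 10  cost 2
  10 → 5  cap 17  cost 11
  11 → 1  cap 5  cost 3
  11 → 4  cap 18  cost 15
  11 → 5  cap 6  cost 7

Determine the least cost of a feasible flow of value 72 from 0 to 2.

shortest-cost path #1: 0→5→6→2 push 12 @ unit cost 17 (adds 204)
shortest-cost path #2: 0→3→2 push 6 @ unit cost 18 (adds 108)
shortest-cost path #3: 0→1→6→2 push 8 @ unit cost 18 (adds 144)
shortest-cost path #4: 0→1→2 push 7 @ unit cost 25 (adds 175)
shortest-cost path #5: 0→3→9→2 push 8 @ unit cost 26 (adds 208)
shortest-cost path #6: 0→11→1→2 push 2 @ unit cost 26 (adds 52)
shortest-cost path #7: 0→11→1→6→4→2 push 1 @ unit cost 26 (adds 26)
shortest-cost path #8: 0→11→1→6→5→7→9→2 push 2 @ unit cost 30 (adds 60)
shortest-cost path #9: 0→11→4→2 push 18 @ unit cost 33 (adds 594)
shortest-cost path #10: 0→3→4→2 push 2 @ unit cost 37 (adds 74)
shortest-cost path #11: 0→11→5→7→9→2 push 6 @ unit cost 38 (adds 228)
total cost = 1873

Minimum cost for 72 units: 1873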